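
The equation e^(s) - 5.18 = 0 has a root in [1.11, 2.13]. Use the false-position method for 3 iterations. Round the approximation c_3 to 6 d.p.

1.638294

f(1.110000) = -2.145642, f(2.130000) = 3.234867
step 1: c = 1.516756, f(c) = -0.622583 < 0 → new bracket [1.516756, 2.130000]
step 2: c = 1.615732, f(c) = -0.148430 < 0 → new bracket [1.615732, 2.130000]
step 3: c = 1.638294, f(c) = -0.033619 < 0 → new bracket [1.638294, 2.130000]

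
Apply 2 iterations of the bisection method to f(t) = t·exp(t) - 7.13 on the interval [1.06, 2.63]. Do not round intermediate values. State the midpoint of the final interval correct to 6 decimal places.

1.648750

f(1.060000) = -4.070447, f(2.630000) = 29.358015 (opposite signs)
step 1: m = 1.845000, f(m) = 4.545344 > 0 → root in [1.060000, 1.845000]
step 2: m = 1.452500, f(m) = -0.922326 < 0 → root in [1.452500, 1.845000]
Midpoint of [1.452500, 1.845000] = 1.648750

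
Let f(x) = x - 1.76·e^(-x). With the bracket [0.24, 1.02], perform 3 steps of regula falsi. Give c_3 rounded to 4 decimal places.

0.7954

f(0.240000) = -1.144465, f(1.020000) = 0.385353
step 1: c = 0.823522, f(c) = 0.051088 > 0 → new bracket [0.240000, 0.823522]
step 2: c = 0.798587, f(c) = 0.006650 > 0 → new bracket [0.240000, 0.798587]
step 3: c = 0.795360, f(c) = 0.000863 > 0 → new bracket [0.240000, 0.795360]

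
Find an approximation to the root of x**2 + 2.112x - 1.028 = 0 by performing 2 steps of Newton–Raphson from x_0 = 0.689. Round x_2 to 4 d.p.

f'(x) = 2x + 2.112
x_0 = 0.689000: f = 0.901889, f' = 3.490000 → x_1 = 0.689000 - (0.901889)/(3.490000) = 0.430579
x_1 = 0.430579: f = 0.066781, f' = 2.973158 → x_2 = 0.430579 - (0.066781)/(2.973158) = 0.408118

0.4081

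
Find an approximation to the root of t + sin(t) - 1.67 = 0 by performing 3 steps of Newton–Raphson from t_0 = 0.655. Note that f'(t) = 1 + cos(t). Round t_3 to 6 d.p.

0.891798

Newton update: t ← t − f(t)/f'(t).
t_0 = 0.655000: f = -0.405841, f' = 1.793048 → t_1 = 0.655000 - (-0.405841)/(1.793048) = 0.881341
t_1 = 0.881341: f = -0.017066, f' = 1.636117 → t_2 = 0.881341 - (-0.017066)/(1.636117) = 0.891772
t_2 = 0.891772: f = -0.000042, f' = 1.628034 → t_3 = 0.891772 - (-0.000042)/(1.628034) = 0.891798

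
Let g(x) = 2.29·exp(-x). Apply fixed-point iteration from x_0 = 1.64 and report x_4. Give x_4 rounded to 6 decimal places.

x_1 = g(1.640000) = 0.444214
x_2 = g(0.444214) = 1.468641
x_3 = g(1.468641) = 0.527245
x_4 = g(0.527245) = 1.351623

1.351623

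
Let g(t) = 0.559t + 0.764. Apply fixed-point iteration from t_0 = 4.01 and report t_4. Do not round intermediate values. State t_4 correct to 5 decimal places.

t_1 = g(4.010000) = 3.005590
t_2 = g(3.005590) = 2.444125
t_3 = g(2.444125) = 2.130266
t_4 = g(2.130266) = 1.954819

1.95482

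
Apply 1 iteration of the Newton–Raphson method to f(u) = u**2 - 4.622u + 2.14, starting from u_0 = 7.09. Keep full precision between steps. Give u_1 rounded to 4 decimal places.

5.0354

f'(u) = 2u - 4.622
u_0 = 7.090000: f = 19.638120, f' = 9.558000 → u_1 = 7.090000 - (19.638120)/(9.558000) = 5.035374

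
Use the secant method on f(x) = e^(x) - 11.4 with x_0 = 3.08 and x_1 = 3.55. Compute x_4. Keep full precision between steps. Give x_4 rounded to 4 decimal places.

2.4491

f(x_0) = 10.358402, f(x_1) = 23.413317
x_2 = 3.550000 - (23.413317)·(3.550000 - 3.080000)/(23.413317 - (10.358402)) = 2.707079; f(x_2) = 3.585442
x_3 = 2.707079 - (3.585442)·(2.707079 - 3.550000)/(3.585442 - (23.413317)) = 2.554655; f(x_3) = 1.466863
x_4 = 2.554655 - (1.466863)·(2.554655 - 2.707079)/(1.466863 - (3.585442)) = 2.449120; f(x_4) = 0.178152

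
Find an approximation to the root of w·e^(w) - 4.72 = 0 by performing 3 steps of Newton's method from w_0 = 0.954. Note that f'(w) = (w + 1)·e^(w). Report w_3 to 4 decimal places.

1.2941

w_0 = 0.954000: f = -2.243346, f' = 5.072727 → w_1 = 0.954000 - (-2.243346)/(5.072727) = 1.396237
w_1 = 1.396237: f = 0.920751, f' = 9.680719 → w_2 = 1.396237 - (0.920751)/(9.680719) = 1.301125
w_2 = 1.301125: f = 0.059586, f' = 8.453013 → w_3 = 1.301125 - (0.059586)/(8.453013) = 1.294076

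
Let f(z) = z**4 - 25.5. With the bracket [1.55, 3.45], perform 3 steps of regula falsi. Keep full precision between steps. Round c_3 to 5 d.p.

2.11241

f(1.550000) = -19.727994, f(3.450000) = 116.169506
step 1: c = 1.825820, f(c) = -14.386997 < 0 → new bracket [1.825820, 3.450000]
step 2: c = 2.004800, f(c) = -9.345842 < 0 → new bracket [2.004800, 3.450000]
step 3: c = 2.112409, f(c) = -5.588117 < 0 → new bracket [2.112409, 3.450000]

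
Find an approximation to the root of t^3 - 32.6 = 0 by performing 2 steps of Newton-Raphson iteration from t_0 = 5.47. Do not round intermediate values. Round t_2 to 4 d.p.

f'(t) = 3t^2
t_0 = 5.470000: f = 131.067323, f' = 89.762700 → t_1 = 5.470000 - (131.067323)/(89.762700) = 4.009846
t_1 = 4.009846: f = 31.873795, f' = 48.236606 → t_2 = 4.009846 - (31.873795)/(48.236606) = 3.349066

3.3491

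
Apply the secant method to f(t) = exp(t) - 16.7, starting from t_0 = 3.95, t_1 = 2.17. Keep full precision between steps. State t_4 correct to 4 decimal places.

Secant update: t_(k+1) = t_k − f(t_k)·(t_k − t_(k-1))/(f(t_k) − f(t_(k-1))).
f(t_0) = 35.235367, f(t_1) = -7.941716
t_2 = 2.170000 - (-7.941716)·(2.170000 - 3.950000)/(-7.941716 - (35.235367)) = 2.497402; f(t_2) = -4.549118
t_3 = 2.497402 - (-4.549118)·(2.497402 - 2.170000)/(-4.549118 - (-7.941716)) = 2.936413; f(t_3) = 2.148120
t_4 = 2.936413 - (2.148120)·(2.936413 - 2.497402)/(2.148120 - (-4.549118)) = 2.795602; f(t_4) = -0.327526

2.7956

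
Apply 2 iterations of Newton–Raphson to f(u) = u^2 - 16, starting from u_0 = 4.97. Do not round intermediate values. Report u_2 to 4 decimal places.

4.0011

Newton update: u ← u − f(u)/f'(u).
f'(u) = 2u
u_0 = 4.970000: f = 8.700900, f' = 9.940000 → u_1 = 4.970000 - (8.700900)/(9.940000) = 4.094658
u_1 = 4.094658: f = 0.766224, f' = 8.189316 → u_2 = 4.094658 - (0.766224)/(8.189316) = 4.001094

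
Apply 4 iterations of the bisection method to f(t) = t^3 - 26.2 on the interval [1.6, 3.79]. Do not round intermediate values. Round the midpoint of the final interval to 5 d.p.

f(1.600000) = -22.104000, f(3.790000) = 28.239939 (opposite signs)
step 1: m = 2.695000, f(m) = -6.626148 < 0 → root in [2.695000, 3.790000]
step 2: m = 3.242500, f(m) = 7.891017 > 0 → root in [2.695000, 3.242500]
step 3: m = 2.968750, f(m) = -0.034991 < 0 → root in [2.968750, 3.242500]
step 4: m = 3.105625, f(m) = 3.753463 > 0 → root in [2.968750, 3.105625]
Midpoint of [2.968750, 3.105625] = 3.037187

3.03719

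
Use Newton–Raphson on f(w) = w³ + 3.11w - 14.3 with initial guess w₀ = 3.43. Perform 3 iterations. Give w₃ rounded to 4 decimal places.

2.0072

f'(w) = 3w² + 3.11
w_0 = 3.430000: f = 36.720907, f' = 38.404700 → w_1 = 3.430000 - (36.720907)/(38.404700) = 2.473843
w_1 = 2.473843: f = 8.533330, f' = 21.469704 → w_2 = 2.473843 - (8.533330)/(21.469704) = 2.076384
w_2 = 2.076384: f = 1.109619, f' = 16.044115 → w_3 = 2.076384 - (1.109619)/(16.044115) = 2.007224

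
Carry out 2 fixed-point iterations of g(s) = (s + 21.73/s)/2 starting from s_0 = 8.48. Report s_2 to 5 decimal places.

4.72848

s_1 = g(8.480000) = 5.521250
s_2 = g(5.521250) = 4.728476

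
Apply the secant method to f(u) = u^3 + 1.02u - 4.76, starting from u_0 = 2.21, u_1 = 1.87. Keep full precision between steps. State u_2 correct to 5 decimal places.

f(u_0) = 8.288061, f(u_1) = 3.686603
u_2 = 1.870000 - (3.686603)·(1.870000 - 2.210000)/(3.686603 - (8.288061)) = 1.597598; f(u_2) = 0.947133

1.59760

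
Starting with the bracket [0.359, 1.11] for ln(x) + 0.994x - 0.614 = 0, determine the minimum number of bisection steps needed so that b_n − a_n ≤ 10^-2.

Initial width b − a = 1.11 − 0.359 = 0.751000.
After n steps the width is (b−a)/2^n; need (b−a)/2^n ≤ 10^-2.
So n ≥ log₂(0.751000/10^-2) = log₂(75.1000) ≈ 6.2307.
Hence n = 7.

7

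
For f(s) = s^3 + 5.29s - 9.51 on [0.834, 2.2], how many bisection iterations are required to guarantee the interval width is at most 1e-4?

14

Initial width b − a = 2.2 − 0.834 = 1.366000.
After n steps the width is (b−a)/2^n; need (b−a)/2^n ≤ 1e-4.
So n ≥ log₂(1.366000/1e-4) = log₂(13660.0000) ≈ 13.7377.
Hence n = 14.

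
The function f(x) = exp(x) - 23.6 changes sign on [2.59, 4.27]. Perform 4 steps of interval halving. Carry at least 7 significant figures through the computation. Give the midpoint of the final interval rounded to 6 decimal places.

f(2.590000) = -10.270228, f(4.270000) = 47.921636 (opposite signs)
step 1: m = 3.430000, f(m) = 7.276643 > 0 → root in [2.590000, 3.430000]
step 2: m = 3.010000, f(m) = -3.312600 < 0 → root in [3.010000, 3.430000]
step 3: m = 3.220000, f(m) = 1.428120 > 0 → root in [3.010000, 3.220000]
step 4: m = 3.115000, f(m) = -1.066570 < 0 → root in [3.115000, 3.220000]
Midpoint of [3.115000, 3.220000] = 3.167500

3.167500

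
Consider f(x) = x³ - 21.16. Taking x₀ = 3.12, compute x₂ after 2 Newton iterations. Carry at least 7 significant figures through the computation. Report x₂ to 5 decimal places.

2.76644

Newton update: x ← x − f(x)/f'(x).
f'(x) = 3x²
x_0 = 3.120000: f = 9.211328, f' = 29.203200 → x_1 = 3.120000 - (9.211328)/(29.203200) = 2.804578
x_1 = 2.804578: f = 0.899854, f' = 23.596975 → x_2 = 2.804578 - (0.899854)/(23.596975) = 2.766444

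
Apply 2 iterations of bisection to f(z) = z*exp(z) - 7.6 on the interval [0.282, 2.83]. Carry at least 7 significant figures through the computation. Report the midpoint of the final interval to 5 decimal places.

1.87450

f(0.282000) = -7.226130, f(2.830000) = 40.355654 (opposite signs)
step 1: m = 1.556000, f(m) = -0.224834 < 0 → root in [1.556000, 2.830000]
step 2: m = 2.193000, f(m) = 12.053795 > 0 → root in [1.556000, 2.193000]
Midpoint of [1.556000, 2.193000] = 1.874500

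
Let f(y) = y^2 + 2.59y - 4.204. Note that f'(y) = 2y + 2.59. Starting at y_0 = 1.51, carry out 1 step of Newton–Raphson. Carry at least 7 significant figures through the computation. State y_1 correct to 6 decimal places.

1.155811

y_0 = 1.510000: f = 1.987000, f' = 5.610000 → y_1 = 1.510000 - (1.987000)/(5.610000) = 1.155811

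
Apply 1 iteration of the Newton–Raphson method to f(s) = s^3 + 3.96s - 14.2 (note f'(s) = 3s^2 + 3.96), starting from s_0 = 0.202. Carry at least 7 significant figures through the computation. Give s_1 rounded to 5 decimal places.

3.48237

Newton update: s ← s − f(s)/f'(s).
s_0 = 0.202000: f = -13.391838, f' = 4.082412 → s_1 = 0.202000 - (-13.391838)/(4.082412) = 3.482374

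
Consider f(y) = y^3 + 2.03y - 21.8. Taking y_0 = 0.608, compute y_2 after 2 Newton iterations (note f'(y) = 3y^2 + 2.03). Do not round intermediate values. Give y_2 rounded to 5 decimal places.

4.80532

y_0 = 0.608000: f = -20.341004, f' = 3.138992 → y_1 = 0.608000 - (-20.341004)/(3.138992) = 7.088107
y_1 = 7.088107: f = 348.704302, f' = 152.753786 → y_2 = 7.088107 - (348.704302)/(152.753786) = 4.805320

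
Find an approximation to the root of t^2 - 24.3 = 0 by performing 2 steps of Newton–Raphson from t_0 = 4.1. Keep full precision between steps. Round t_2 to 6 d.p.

4.930205

Newton update: t ← t − f(t)/f'(t).
f'(t) = 2t
t_0 = 4.100000: f = -7.490000, f' = 8.200000 → t_1 = 4.100000 - (-7.490000)/(8.200000) = 5.013415
t_1 = 5.013415: f = 0.834326, f' = 10.026829 → t_2 = 5.013415 - (0.834326)/(10.026829) = 4.930205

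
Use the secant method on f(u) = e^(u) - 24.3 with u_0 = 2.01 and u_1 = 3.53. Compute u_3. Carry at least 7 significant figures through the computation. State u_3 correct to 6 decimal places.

3.154000

f(u_0) = -16.836683, f(u_1) = 9.823968
u_2 = 3.530000 - (9.823968)·(3.530000 - 2.010000)/(9.823968 - (-16.836683)) = 2.969907; f(u_2) = -4.809884
u_3 = 2.969907 - (-4.809884)·(2.969907 - 3.530000)/(-4.809884 - (9.823968)) = 3.154000; f(u_3) = -0.870409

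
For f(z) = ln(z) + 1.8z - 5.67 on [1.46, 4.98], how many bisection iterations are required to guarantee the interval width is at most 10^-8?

29

Initial width b − a = 4.98 − 1.46 = 3.520000.
After n steps the width is (b−a)/2^n; need (b−a)/2^n ≤ 10^-8.
So n ≥ log₂(3.520000/10^-8) = log₂(352000000.0000) ≈ 28.3910.
Hence n = 29.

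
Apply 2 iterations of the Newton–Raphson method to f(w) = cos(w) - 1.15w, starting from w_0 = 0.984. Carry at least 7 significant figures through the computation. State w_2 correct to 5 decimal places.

0.67756

Newton update: w ← w − f(w)/f'(w).
f'(w) = -sin(w) - 1.15
w_0 = 0.984000: f = -0.577904, f' = -1.982719 → w_1 = 0.984000 - (-0.577904)/(-1.982719) = 0.692530
w_1 = 0.692530: f = -0.026776, f' = -1.788486 → w_2 = 0.692530 - (-0.026776)/(-1.788486) = 0.677558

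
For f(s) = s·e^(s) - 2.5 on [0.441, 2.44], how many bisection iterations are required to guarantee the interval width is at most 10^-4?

15

Initial width b − a = 2.44 − 0.441 = 1.999000.
After n steps the width is (b−a)/2^n; need (b−a)/2^n ≤ 10^-4.
So n ≥ log₂(1.999000/10^-4) = log₂(19990.0000) ≈ 14.2870.
Hence n = 15.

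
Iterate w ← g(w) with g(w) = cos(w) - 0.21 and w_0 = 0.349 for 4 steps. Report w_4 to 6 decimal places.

w_1 = g(0.349000) = 0.729715
w_2 = g(0.729715) = 0.535364
w_3 = g(0.535364) = 0.650083
w_4 = g(0.650083) = 0.586034

0.586034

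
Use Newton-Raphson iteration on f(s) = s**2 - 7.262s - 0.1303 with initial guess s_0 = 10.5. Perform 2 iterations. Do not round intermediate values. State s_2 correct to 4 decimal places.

7.3446

f'(s) = 2s - 7.262
s_0 = 10.500000: f = 33.868700, f' = 13.738000 → s_1 = 10.500000 - (33.868700)/(13.738000) = 8.034670
s_1 = 8.034670: f = 6.077851, f' = 8.807341 → s_2 = 8.034670 - (6.077851)/(8.807341) = 7.344581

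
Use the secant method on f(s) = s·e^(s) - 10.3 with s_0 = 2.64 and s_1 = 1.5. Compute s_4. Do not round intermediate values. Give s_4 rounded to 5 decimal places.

f(s_0) = 26.694858, f(s_1) = -3.577466
s_2 = 1.500000 - (-3.577466)·(1.500000 - 2.640000)/(-3.577466 - (26.694858)) = 1.634721; f(s_2) = -1.917109
s_3 = 1.634721 - (-1.917109)·(1.634721 - 1.500000)/(-1.917109 - (-3.577466)) = 1.790274; f(s_3) = 0.425705
s_4 = 1.790274 - (0.425705)·(1.790274 - 1.634721)/(0.425705 - (-1.917109)) = 1.762009; f(s_4) = -0.037834

1.76201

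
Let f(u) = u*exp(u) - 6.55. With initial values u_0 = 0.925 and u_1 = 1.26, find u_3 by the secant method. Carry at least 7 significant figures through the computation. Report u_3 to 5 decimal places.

Secant update: u_(k+1) = u_k − f(u_k)·(u_k − u_(k-1))/(f(u_k) − f(u_(k-1))).
f(u_0) = -4.217272, f(u_1) = -2.107969
u_2 = 1.260000 - (-2.107969)·(1.260000 - 0.925000)/(-2.107969 - (-4.217272)) = 1.594788; f(u_2) = 1.307976
u_3 = 1.594788 - (1.307976)·(1.594788 - 1.260000)/(1.307976 - (-2.107969)) = 1.466597; f(u_3) = -0.193097

1.46660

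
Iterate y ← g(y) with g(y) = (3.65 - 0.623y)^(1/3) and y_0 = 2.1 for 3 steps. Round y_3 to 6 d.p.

1.404330

y_1 = g(2.100000) = 1.327936
y_2 = g(1.327936) = 1.413258
y_3 = g(1.413258) = 1.404330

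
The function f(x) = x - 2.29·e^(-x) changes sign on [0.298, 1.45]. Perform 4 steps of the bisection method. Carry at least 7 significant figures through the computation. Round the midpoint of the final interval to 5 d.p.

f(0.298000) = -1.401870, f(1.450000) = 0.912834 (opposite signs)
step 1: m = 0.874000, f(m) = -0.081569 < 0 → root in [0.874000, 1.450000]
step 2: m = 1.162000, f(m) = 0.445551 > 0 → root in [0.874000, 1.162000]
step 3: m = 1.018000, f(m) = 0.190584 > 0 → root in [0.874000, 1.018000]
step 4: m = 0.946000, f(m) = 0.056813 > 0 → root in [0.874000, 0.946000]
Midpoint of [0.874000, 0.946000] = 0.910000

0.91000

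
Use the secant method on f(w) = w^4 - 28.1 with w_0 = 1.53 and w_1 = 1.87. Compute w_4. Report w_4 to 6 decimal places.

2.280010

f(w_0) = -22.620187, f(w_1) = -15.871690
w_2 = 1.870000 - (-15.871690)·(1.870000 - 1.530000)/(-15.871690 - (-22.620187)) = 2.669641; f(w_2) = 22.693888
w_3 = 2.669641 - (22.693888)·(2.669641 - 1.870000)/(22.693888 - (-15.871690)) = 2.199093; f(w_3) = -4.713015
w_4 = 2.199093 - (-4.713015)·(2.199093 - 2.669641)/(-4.713015 - (22.693888)) = 2.280010; f(w_4) = -1.076144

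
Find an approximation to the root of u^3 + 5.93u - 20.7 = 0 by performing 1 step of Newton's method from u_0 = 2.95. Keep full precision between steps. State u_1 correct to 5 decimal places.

Newton update: u ← u − f(u)/f'(u).
f'(u) = 3u^2 + 5.93
u_0 = 2.950000: f = 22.465875, f' = 32.037500 → u_1 = 2.950000 - (22.465875)/(32.037500) = 2.248763

2.24876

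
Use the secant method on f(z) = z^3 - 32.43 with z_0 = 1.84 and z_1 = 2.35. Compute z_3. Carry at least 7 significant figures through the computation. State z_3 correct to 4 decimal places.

3.0186

Secant update: z_(k+1) = z_k − f(z_k)·(z_k − z_(k-1))/(f(z_k) − f(z_(k-1))).
f(z_0) = -26.200496, f(z_1) = -19.452125
z_2 = 2.350000 - (-19.452125)·(2.350000 - 1.840000)/(-19.452125 - (-26.200496)) = 3.820071; f(z_2) = 23.316071
z_3 = 3.820071 - (23.316071)·(3.820071 - 2.350000)/(23.316071 - (-19.452125)) = 3.018628; f(z_3) = -4.923921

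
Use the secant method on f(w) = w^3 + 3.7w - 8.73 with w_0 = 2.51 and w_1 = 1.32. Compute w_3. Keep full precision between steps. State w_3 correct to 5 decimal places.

1.48545

Secant update: w_(k+1) = w_k − f(w_k)·(w_k − w_(k-1))/(f(w_k) − f(w_(k-1))).
f(w_0) = 16.370251, f(w_1) = -1.546032
w_2 = 1.320000 - (-1.546032)·(1.320000 - 2.510000)/(-1.546032 - (16.370251)) = 1.422687; f(w_2) = -0.586480
w_3 = 1.422687 - (-0.586480)·(1.422687 - 1.320000)/(-0.586480 - (-1.546032)) = 1.485450; f(w_3) = 0.043906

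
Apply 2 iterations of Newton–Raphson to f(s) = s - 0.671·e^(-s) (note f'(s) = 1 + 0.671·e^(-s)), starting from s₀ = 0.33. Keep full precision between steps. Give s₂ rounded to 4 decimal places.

Newton update: s ← s − f(s)/f'(s).
s_0 = 0.330000: f = -0.152398, f' = 1.482398 → s_1 = 0.330000 - (-0.152398)/(1.482398) = 0.432805
s_1 = 0.432805: f = -0.002464, f' = 1.435269 → s_2 = 0.432805 - (-0.002464)/(1.435269) = 0.434522

0.4345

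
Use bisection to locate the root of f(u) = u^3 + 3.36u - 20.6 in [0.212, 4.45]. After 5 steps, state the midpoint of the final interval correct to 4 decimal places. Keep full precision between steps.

2.3972

f(0.212000) = -19.878152, f(4.450000) = 82.473125 (opposite signs)
step 1: m = 2.331000, f(m) = -0.102209 < 0 → root in [2.331000, 4.450000]
step 2: m = 3.390500, f(m) = 29.767540 > 0 → root in [2.331000, 3.390500]
step 3: m = 2.860750, f(m) = 12.424185 > 0 → root in [2.331000, 2.860750]
step 4: m = 2.595875, f(m) = 5.614618 > 0 → root in [2.331000, 2.595875]
step 5: m = 2.463438, f(m) = 2.626580 > 0 → root in [2.331000, 2.463438]
Midpoint of [2.331000, 2.463438] = 2.397219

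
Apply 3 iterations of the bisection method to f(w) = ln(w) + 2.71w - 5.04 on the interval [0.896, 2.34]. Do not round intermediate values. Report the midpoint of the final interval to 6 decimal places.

1.708250

f(0.896000) = -2.721655, f(2.340000) = 2.151551 (opposite signs)
step 1: m = 1.618000, f(m) = -0.174029 < 0 → root in [1.618000, 2.340000]
step 2: m = 1.979000, f(m) = 1.005682 > 0 → root in [1.618000, 1.979000]
step 3: m = 1.798500, f(m) = 0.420888 > 0 → root in [1.618000, 1.798500]
Midpoint of [1.618000, 1.798500] = 1.708250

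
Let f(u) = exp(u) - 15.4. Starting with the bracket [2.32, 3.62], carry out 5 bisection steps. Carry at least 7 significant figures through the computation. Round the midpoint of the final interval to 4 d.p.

f(2.320000) = -5.224326, f(3.620000) = 21.937568 (opposite signs)
step 1: m = 2.970000, f(m) = 4.091920 > 0 → root in [2.320000, 2.970000]
step 2: m = 2.645000, f(m) = -1.316555 < 0 → root in [2.645000, 2.970000]
step 3: m = 2.807500, f(m) = 1.168445 > 0 → root in [2.645000, 2.807500]
step 4: m = 2.726250, f(m) = -0.124504 < 0 → root in [2.726250, 2.807500]
step 5: m = 2.766875, f(m) = 0.508841 > 0 → root in [2.726250, 2.766875]
Midpoint of [2.726250, 2.766875] = 2.746562

2.7466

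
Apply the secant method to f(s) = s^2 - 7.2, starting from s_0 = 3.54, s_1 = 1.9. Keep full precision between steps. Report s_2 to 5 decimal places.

Secant update: s_(k+1) = s_k − f(s_k)·(s_k − s_(k-1))/(f(s_k) − f(s_(k-1))).
f(s_0) = 5.331600, f(s_1) = -3.590000
s_2 = 1.900000 - (-3.590000)·(1.900000 - 3.540000)/(-3.590000 - (5.331600)) = 2.559926; f(s_2) = -0.646776

2.55993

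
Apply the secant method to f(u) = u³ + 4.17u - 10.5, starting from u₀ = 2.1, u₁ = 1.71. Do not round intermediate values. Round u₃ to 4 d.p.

1.5785

f(u_0) = 7.518000, f(u_1) = 1.630911
u_2 = 1.710000 - (1.630911)·(1.710000 - 2.100000)/(1.630911 - (7.518000)) = 1.601958; f(u_2) = 0.291216
u_3 = 1.601958 - (0.291216)·(1.601958 - 1.710000)/(0.291216 - (1.630911)) = 1.578472; f(u_3) = 0.015107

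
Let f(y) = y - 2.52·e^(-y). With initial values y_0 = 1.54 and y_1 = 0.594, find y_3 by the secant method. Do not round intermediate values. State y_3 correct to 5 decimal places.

0.96724

f(y_0) = 0.999760, f(y_1) = -0.797328
y_2 = 0.594000 - (-0.797328)·(0.594000 - 1.540000)/(-0.797328 - (0.999760)) = 1.013719; f(y_2) = 0.099295
y_3 = 1.013719 - (0.099295)·(1.013719 - 0.594000)/(0.099295 - (-0.797328)) = 0.967238; f(y_3) = 0.009307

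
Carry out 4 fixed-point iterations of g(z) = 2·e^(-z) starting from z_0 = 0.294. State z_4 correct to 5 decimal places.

0.55907

z_1 = g(0.294000) = 1.490553
z_2 = g(1.490553) = 0.450496
z_3 = g(0.450496) = 1.274624
z_4 = g(1.274624) = 0.559072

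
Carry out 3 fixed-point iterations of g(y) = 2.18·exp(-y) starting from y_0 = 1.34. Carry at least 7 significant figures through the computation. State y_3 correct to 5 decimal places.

0.63603

y_1 = g(1.340000) = 0.570824
y_2 = g(0.570824) = 1.231831
y_3 = g(1.231831) = 0.636032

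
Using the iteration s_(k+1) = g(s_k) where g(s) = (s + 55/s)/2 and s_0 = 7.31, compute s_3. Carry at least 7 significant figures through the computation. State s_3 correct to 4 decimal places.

s_1 = g(7.310000) = 7.416970
s_2 = g(7.416970) = 7.416199
s_3 = g(7.416199) = 7.416198

7.4162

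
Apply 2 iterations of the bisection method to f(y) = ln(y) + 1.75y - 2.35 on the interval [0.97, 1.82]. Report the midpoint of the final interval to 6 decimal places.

f(0.970000) = -0.682959, f(1.820000) = 1.433837 (opposite signs)
step 1: m = 1.395000, f(m) = 0.424144 > 0 → root in [0.970000, 1.395000]
step 2: m = 1.182500, f(m) = -0.112994 < 0 → root in [1.182500, 1.395000]
Midpoint of [1.182500, 1.395000] = 1.288750

1.288750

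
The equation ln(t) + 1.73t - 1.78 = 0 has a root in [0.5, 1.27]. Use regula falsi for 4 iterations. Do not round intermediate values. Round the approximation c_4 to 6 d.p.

f(0.500000) = -1.608147, f(1.270000) = 0.656117
step 1: c = 1.046877, f(c) = 0.076908 > 0 → new bracket [0.500000, 1.046877]
step 2: c = 1.021917, f(c) = 0.009596 > 0 → new bracket [0.500000, 1.021917]
step 3: c = 1.018821, f(c) = 0.001206 > 0 → new bracket [0.500000, 1.018821]
step 4: c = 1.018432, f(c) = 0.000152 > 0 → new bracket [0.500000, 1.018432]

1.018432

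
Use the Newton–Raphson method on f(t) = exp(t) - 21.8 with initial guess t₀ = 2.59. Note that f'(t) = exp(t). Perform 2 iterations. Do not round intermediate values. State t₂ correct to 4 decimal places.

t_0 = 2.590000: f = -8.470228, f' = 13.329772 → t_1 = 2.590000 - (-8.470228)/(13.329772) = 3.225437
t_1 = 3.225437: f = 3.364565, f' = 25.164565 → t_2 = 3.225437 - (3.364565)/(25.164565) = 3.091734

3.0917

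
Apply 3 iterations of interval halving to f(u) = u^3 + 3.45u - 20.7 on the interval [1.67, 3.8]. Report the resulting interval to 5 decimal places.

f(1.670000) = -10.281037, f(3.800000) = 47.282000 (opposite signs)
step 1: m = 2.735000, f(m) = 9.194165 > 0 → root in [1.670000, 2.735000]
step 2: m = 2.202500, f(m) = -2.417034 < 0 → root in [2.202500, 2.735000]
step 3: m = 2.468750, f(m) = 2.863544 > 0 → root in [2.202500, 2.468750]

[2.20250, 2.46875]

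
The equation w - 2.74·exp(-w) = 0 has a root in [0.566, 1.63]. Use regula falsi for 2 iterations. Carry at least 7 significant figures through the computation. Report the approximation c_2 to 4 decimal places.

False-position update: c = (a·f(b) − b·f(a))/(f(b) − f(a)); replace the endpoint whose sign matches f(c).
f(0.566000) = -0.989750, f(1.630000) = 1.093153
step 1: c = 1.071590, f(c) = 0.133239 > 0 → new bracket [0.566000, 1.071590]
step 2: c = 1.011603, f(c) = 0.015242 > 0 → new bracket [0.566000, 1.011603]

1.0116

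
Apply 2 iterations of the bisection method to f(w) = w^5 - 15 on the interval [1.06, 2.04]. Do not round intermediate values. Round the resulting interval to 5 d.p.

f(1.060000) = -13.661774, f(2.040000) = 20.330586 (opposite signs)
step 1: m = 1.550000, f(m) = -6.053390 < 0 → root in [1.550000, 2.040000]
step 2: m = 1.795000, f(m) = 3.634694 > 0 → root in [1.550000, 1.795000]

[1.55000, 1.79500]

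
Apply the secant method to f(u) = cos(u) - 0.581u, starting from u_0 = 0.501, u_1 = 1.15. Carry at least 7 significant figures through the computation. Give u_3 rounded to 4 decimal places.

0.9706

f(u_0) = 0.586022, f(u_1) = -0.259663
u_2 = 1.150000 - (-0.259663)·(1.150000 - 0.501000)/(-0.259663 - (0.586022)) = 0.950728; f(u_2) = 0.028717
u_3 = 0.950728 - (0.028717)·(0.950728 - 1.150000)/(0.028717 - (-0.259663)) = 0.970572; f(u_3) = 0.000925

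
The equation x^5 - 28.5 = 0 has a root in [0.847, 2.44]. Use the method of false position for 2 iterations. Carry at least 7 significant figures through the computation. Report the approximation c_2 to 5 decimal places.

False-position update: c = (a·f(b) − b·f(a))/(f(b) − f(a)); replace the endpoint whose sign matches f(c).
f(0.847000) = -28.064070, f(2.440000) = 57.986661
step 1: c = 1.366531, f(c) = -23.734613 < 0 → new bracket [1.366531, 2.440000]
step 2: c = 1.678303, f(c) = -15.184676 < 0 → new bracket [1.678303, 2.440000]

1.67830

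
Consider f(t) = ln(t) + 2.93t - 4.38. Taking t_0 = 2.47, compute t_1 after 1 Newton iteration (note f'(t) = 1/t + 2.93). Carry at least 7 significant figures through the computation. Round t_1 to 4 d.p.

1.3421

Newton update: t ← t − f(t)/f'(t).
t_0 = 2.470000: f = 3.761318, f' = 3.334858 → t_1 = 2.470000 - (3.761318)/(3.334858) = 1.342121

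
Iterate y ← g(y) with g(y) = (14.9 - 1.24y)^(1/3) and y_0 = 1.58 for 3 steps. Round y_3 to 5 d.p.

2.29336

y_1 = g(1.580000) = 2.347760
y_2 = g(2.347760) = 2.288715
y_3 = g(2.288715) = 2.293364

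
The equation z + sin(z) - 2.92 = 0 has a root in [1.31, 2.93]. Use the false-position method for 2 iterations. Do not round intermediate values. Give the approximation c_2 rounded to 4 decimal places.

f(1.310000) = -0.643815, f(2.930000) = 0.220017
step 1: c = 2.517387, f(c) = 0.181840 > 0 → new bracket [1.310000, 2.517387]
step 2: c = 2.251476, f(c) = 0.108621 > 0 → new bracket [1.310000, 2.251476]

2.2515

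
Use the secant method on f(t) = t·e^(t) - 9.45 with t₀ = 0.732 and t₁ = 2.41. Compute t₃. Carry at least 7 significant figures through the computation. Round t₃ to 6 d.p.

1.516106

f(t_0) = -7.928000, f(t_1) = 17.382846
t_2 = 2.410000 - (17.382846)·(2.410000 - 0.732000)/(17.382846 - (-7.928000)) = 1.257592; f(t_2) = -5.027119
t_3 = 1.257592 - (-5.027119)·(1.257592 - 2.410000)/(-5.027119 - (17.382846)) = 1.516106; f(t_3) = -2.544959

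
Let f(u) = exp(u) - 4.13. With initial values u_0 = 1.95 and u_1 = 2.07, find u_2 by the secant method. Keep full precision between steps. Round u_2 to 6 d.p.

1.561842

f(u_0) = 2.898688, f(u_1) = 3.794823
u_2 = 2.070000 - (3.794823)·(2.070000 - 1.950000)/(3.794823 - (2.898688)) = 1.561842; f(u_2) = 0.637593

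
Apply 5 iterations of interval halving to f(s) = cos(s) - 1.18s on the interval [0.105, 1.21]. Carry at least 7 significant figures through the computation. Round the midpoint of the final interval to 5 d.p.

f(0.105000) = 0.870593, f(1.210000) = -1.074781 (opposite signs)
step 1: m = 0.657500, f(m) = 0.015673 > 0 → root in [0.657500, 1.210000]
step 2: m = 0.933750, f(m) = -0.507001 < 0 → root in [0.657500, 0.933750]
step 3: m = 0.795625, f(m) = -0.238999 < 0 → root in [0.657500, 0.795625]
step 4: m = 0.726562, f(m) = -0.109881 < 0 → root in [0.657500, 0.726562]
step 5: m = 0.692031, f(m) = -0.046645 < 0 → root in [0.657500, 0.692031]
Midpoint of [0.657500, 0.692031] = 0.674766

0.67477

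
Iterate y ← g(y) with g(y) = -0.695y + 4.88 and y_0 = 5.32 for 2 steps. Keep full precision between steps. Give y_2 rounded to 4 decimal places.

y_1 = g(5.320000) = 1.182600
y_2 = g(1.182600) = 4.058093

4.0581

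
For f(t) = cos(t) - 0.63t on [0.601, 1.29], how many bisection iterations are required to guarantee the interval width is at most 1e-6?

Initial width b − a = 1.29 − 0.601 = 0.689000.
After n steps the width is (b−a)/2^n; need (b−a)/2^n ≤ 1e-6.
So n ≥ log₂(0.689000/1e-6) = log₂(689000.0000) ≈ 19.3941.
Hence n = 20.

20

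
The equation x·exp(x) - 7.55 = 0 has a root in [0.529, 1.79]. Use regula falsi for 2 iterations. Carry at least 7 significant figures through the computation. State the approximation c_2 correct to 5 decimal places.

1.54214

False-position update: c = (a·f(b) − b·f(a))/(f(b) − f(a)); replace the endpoint whose sign matches f(c).
f(0.529000) = -6.652163, f(1.790000) = 3.171120
step 1: c = 1.382928, f(c) = -2.036877 < 0 → new bracket [1.382928, 1.790000]
step 2: c = 1.542136, f(c) = -0.341183 < 0 → new bracket [1.542136, 1.790000]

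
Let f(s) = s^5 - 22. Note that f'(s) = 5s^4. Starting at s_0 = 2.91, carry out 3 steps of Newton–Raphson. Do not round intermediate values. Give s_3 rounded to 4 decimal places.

s_0 = 2.910000: f = 186.672368, f' = 358.543588 → s_1 = 2.910000 - (186.672368)/(358.543588) = 2.389359
s_1 = 2.389359: f = 55.876666, f' = 162.965579 → s_2 = 2.389359 - (55.876666)/(162.965579) = 2.046485
s_2 = 2.046485: f = 13.895760, f' = 87.700997 → s_3 = 2.046485 - (13.895760)/(87.700997) = 1.888041

1.8880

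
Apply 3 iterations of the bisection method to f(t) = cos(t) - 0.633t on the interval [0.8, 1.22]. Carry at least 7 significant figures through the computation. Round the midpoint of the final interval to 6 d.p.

0.931250

f(0.800000) = 0.190307, f(1.220000) = -0.428614 (opposite signs)
step 1: m = 1.010000, f(m) = -0.107469 < 0 → root in [0.800000, 1.010000]
step 2: m = 0.905000, f(m) = 0.044821 > 0 → root in [0.905000, 1.010000]
step 3: m = 0.957500, f(m) = -0.030531 < 0 → root in [0.905000, 0.957500]
Midpoint of [0.905000, 0.957500] = 0.931250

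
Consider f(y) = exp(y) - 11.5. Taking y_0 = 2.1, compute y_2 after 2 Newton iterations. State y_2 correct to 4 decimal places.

Newton update: y ← y − f(y)/f'(y).
f'(y) = exp(y)
y_0 = 2.100000: f = -3.333830, f' = 8.166170 → y_1 = 2.100000 - (-3.333830)/(8.166170) = 2.508249
y_1 = 2.508249: f = 0.783402, f' = 12.283402 → y_2 = 2.508249 - (0.783402)/(12.283402) = 2.444472

2.4445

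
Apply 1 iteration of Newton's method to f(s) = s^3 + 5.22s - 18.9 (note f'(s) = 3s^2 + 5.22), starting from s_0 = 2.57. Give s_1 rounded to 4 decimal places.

s_0 = 2.570000: f = 11.489993, f' = 25.034700 → s_1 = 2.570000 - (11.489993)/(25.034700) = 2.111037

2.1110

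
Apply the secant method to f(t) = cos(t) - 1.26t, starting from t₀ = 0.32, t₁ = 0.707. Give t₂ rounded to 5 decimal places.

0.63235

f(t_0) = 0.546035, f(t_1) = -0.130506
t_2 = 0.707000 - (-0.130506)·(0.707000 - 0.320000)/(-0.130506 - (0.546035)) = 0.632347; f(t_2) = 0.009885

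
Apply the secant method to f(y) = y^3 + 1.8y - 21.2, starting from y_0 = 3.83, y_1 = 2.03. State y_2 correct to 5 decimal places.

Secant update: y_(k+1) = y_k − f(y_k)·(y_k − y_(k-1))/(f(y_k) − f(y_(k-1))).
f(y_0) = 41.875887, f(y_1) = -9.180573
y_2 = 2.030000 - (-9.180573)·(2.030000 - 3.830000)/(-9.180573 - (41.875887)) = 2.353662; f(y_2) = -3.924770

2.35366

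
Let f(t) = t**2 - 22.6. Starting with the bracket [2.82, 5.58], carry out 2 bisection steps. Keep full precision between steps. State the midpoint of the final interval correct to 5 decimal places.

4.54500

f(2.820000) = -14.647600, f(5.580000) = 8.536400 (opposite signs)
step 1: m = 4.200000, f(m) = -4.960000 < 0 → root in [4.200000, 5.580000]
step 2: m = 4.890000, f(m) = 1.312100 > 0 → root in [4.200000, 4.890000]
Midpoint of [4.200000, 4.890000] = 4.545000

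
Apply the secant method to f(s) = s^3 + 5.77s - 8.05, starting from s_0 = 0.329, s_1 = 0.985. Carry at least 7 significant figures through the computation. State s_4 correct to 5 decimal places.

Secant update: s_(k+1) = s_k − f(s_k)·(s_k − s_(k-1))/(f(s_k) − f(s_(k-1))).
f(s_0) = -6.116059, f(s_1) = -1.410878
s_2 = 0.985000 - (-1.410878)·(0.985000 - 0.329000)/(-1.410878 - (-6.116059)) = 1.181706; f(s_2) = 0.418610
s_3 = 1.181706 - (0.418610)·(1.181706 - 0.985000)/(0.418610 - (-1.410878)) = 1.136697; f(s_3) = -0.022555
s_4 = 1.136697 - (-0.022555)·(1.136697 - 1.181706)/(-0.022555 - (0.418610)) = 1.138998; f(s_4) = -0.000340

1.13900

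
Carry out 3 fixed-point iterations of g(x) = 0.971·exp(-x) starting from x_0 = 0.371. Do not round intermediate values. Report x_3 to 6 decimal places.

0.590798

x_1 = g(0.371000) = 0.670033
x_2 = g(0.670033) = 0.496853
x_3 = g(0.496853) = 0.590798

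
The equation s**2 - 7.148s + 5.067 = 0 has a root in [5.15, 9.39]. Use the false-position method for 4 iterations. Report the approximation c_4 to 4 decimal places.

6.3262

False-position update: c = (a·f(b) − b·f(a))/(f(b) − f(a)); replace the endpoint whose sign matches f(c).
f(5.150000) = -5.222700, f(9.390000) = 26.119380
step 1: c = 5.856534, f(c) = -2.496514 < 0 → new bracket [5.856534, 9.390000]
step 2: c = 6.164802, f(c) = -0.994224 < 0 → new bracket [6.164802, 9.390000]
step 3: c = 6.283066, f(c) = -0.367439 < 0 → new bracket [6.283066, 9.390000]
step 4: c = 6.326167, f(c) = -0.132054 < 0 → new bracket [6.326167, 9.390000]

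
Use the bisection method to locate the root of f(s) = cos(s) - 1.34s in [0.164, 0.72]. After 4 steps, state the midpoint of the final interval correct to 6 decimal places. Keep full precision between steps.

0.598375

f(0.164000) = 0.766822, f(0.720000) = -0.212994 (opposite signs)
step 1: m = 0.442000, f(m) = 0.311618 > 0 → root in [0.442000, 0.720000]
step 2: m = 0.581000, f(m) = 0.057374 > 0 → root in [0.581000, 0.720000]
step 3: m = 0.650500, f(m) = -0.075889 < 0 → root in [0.581000, 0.650500]
step 4: m = 0.615750, f(m) = -0.008765 < 0 → root in [0.581000, 0.615750]
Midpoint of [0.581000, 0.615750] = 0.598375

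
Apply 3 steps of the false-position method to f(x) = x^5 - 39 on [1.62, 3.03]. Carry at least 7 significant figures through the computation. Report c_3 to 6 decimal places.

f(1.620000) = -27.842290, f(3.030000) = 216.395442
step 1: c = 1.780735, f(c) = -21.094071 < 0 → new bracket [1.780735, 3.030000]
step 2: c = 1.891696, f(c) = -14.775372 < 0 → new bracket [1.891696, 3.030000]
step 3: c = 1.964451, f(c) = -9.744569 < 0 → new bracket [1.964451, 3.030000]

1.964451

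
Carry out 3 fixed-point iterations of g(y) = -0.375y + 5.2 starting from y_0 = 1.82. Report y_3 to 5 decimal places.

y_1 = g(1.820000) = 4.517500
y_2 = g(4.517500) = 3.505937
y_3 = g(3.505937) = 3.885273

3.88527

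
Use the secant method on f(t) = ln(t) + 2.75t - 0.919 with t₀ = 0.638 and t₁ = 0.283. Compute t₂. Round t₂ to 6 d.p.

0.561394

f(t_0) = 0.386083, f(t_1) = -1.403058
t_2 = 0.283000 - (-1.403058)·(0.283000 - 0.638000)/(-1.403058 - (0.386083)) = 0.561394; f(t_2) = 0.047500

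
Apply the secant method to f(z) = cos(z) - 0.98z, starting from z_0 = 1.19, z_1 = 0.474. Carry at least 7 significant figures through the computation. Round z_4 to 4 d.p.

0.7480

Secant update: z_(k+1) = z_k − f(z_k)·(z_k − z_(k-1))/(f(z_k) − f(z_(k-1))).
f(z_0) = -0.794540, f(z_1) = 0.425230
z_2 = 0.474000 - (0.425230)·(0.474000 - 1.190000)/(0.425230 - (-0.794540)) = 0.723608; f(z_2) = 0.040286
z_3 = 0.723608 - (0.040286)·(0.723608 - 0.474000)/(0.040286 - (0.425230)) = 0.749730; f(z_3) = -0.002863
z_4 = 0.749730 - (-0.002863)·(0.749730 - 0.723608)/(-0.002863 - (0.040286)) = 0.747997; f(z_4) = 0.000016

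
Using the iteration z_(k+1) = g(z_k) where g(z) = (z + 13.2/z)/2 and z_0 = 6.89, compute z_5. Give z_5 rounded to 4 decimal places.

3.6332

z_1 = g(6.890000) = 4.402910
z_2 = g(4.402910) = 3.700464
z_3 = g(3.700464) = 3.633792
z_4 = g(3.633792) = 3.633180
z_5 = g(3.633180) = 3.633180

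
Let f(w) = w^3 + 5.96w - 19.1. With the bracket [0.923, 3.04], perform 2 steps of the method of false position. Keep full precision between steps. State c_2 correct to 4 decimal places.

f(0.923000) = -12.812590, f(3.040000) = 27.112864
step 1: c = 1.602372, f(c) = -5.435613 < 0 → new bracket [1.602372, 3.040000]
step 2: c = 1.842457, f(c) = -1.864464 < 0 → new bracket [1.842457, 3.040000]

1.8425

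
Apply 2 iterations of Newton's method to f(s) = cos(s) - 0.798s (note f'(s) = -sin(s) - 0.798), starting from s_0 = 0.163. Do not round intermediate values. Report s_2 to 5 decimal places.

Newton update: s ← s − f(s)/f'(s).
s_0 = 0.163000: f = 0.856671, f' = -0.960279 → s_1 = 0.163000 - (0.856671)/(-0.960279) = 1.055106
s_1 = 1.055106: f = -0.348839, f' = -1.667953 → s_2 = 1.055106 - (-0.348839)/(-1.667953) = 0.845964

0.84596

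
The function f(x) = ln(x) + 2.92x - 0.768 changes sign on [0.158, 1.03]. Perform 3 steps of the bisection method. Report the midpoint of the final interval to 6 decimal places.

f(0.158000) = -2.151800, f(1.030000) = 2.269159 (opposite signs)
step 1: m = 0.594000, f(m) = 0.445604 > 0 → root in [0.158000, 0.594000]
step 2: m = 0.376000, f(m) = -0.648246 < 0 → root in [0.376000, 0.594000]
step 3: m = 0.485000, f(m) = -0.075406 < 0 → root in [0.485000, 0.594000]
Midpoint of [0.485000, 0.594000] = 0.539500

0.539500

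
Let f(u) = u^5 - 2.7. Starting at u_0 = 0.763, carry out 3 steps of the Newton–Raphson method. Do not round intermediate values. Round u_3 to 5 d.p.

Newton update: u ← u − f(u)/f'(u).
f'(u) = 5u^4
u_0 = 0.763000: f = -2.441403, f' = 1.694604 → u_1 = 0.763000 - (-2.441403)/(1.694604) = 2.203693
u_1 = 2.203693: f = 49.270311, f' = 117.916412 → u_2 = 2.203693 - (49.270311)/(117.916412) = 1.785852
u_2 = 1.785852: f = 15.464655, f' = 50.857116 → u_3 = 1.785852 - (15.464655)/(50.857116) = 1.481771

1.48177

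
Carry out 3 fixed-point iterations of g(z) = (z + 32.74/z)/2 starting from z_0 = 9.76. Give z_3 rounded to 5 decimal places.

5.72213

z_1 = g(9.760000) = 6.557254
z_2 = g(6.557254) = 5.775099
z_3 = g(5.775099) = 5.722133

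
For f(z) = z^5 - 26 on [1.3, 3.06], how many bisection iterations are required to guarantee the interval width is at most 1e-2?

Initial width b − a = 3.06 − 1.3 = 1.760000.
After n steps the width is (b−a)/2^n; need (b−a)/2^n ≤ 1e-2.
So n ≥ log₂(1.760000/1e-2) = log₂(176.0000) ≈ 7.4594.
Hence n = 8.

8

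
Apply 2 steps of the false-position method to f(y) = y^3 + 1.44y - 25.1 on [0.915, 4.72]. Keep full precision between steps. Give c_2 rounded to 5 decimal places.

2.21932

f(0.915000) = -23.016339, f(4.720000) = 86.850848
step 1: c = 1.712119, f(c) = -17.615731 < 0 → new bracket [1.712119, 4.720000]
step 2: c = 2.219324, f(c) = -10.973116 < 0 → new bracket [2.219324, 4.720000]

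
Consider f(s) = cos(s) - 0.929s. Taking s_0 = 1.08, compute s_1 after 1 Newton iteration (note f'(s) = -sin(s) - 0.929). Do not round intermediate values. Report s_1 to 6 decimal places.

0.786237

Newton update: s ← s − f(s)/f'(s).
s_0 = 1.080000: f = -0.531992, f' = -1.810958 → s_1 = 1.080000 - (-0.531992)/(-1.810958) = 0.786237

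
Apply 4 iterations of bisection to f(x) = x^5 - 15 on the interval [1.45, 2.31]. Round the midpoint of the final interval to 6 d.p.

f(1.450000) = -8.590266, f(2.310000) = 50.774855 (opposite signs)
step 1: m = 1.880000, f(m) = 8.484929 > 0 → root in [1.450000, 1.880000]
step 2: m = 1.665000, f(m) = -2.204090 < 0 → root in [1.665000, 1.880000]
step 3: m = 1.772500, f(m) = 2.495696 > 0 → root in [1.665000, 1.772500]
step 4: m = 1.718750, f(m) = -0.000957 < 0 → root in [1.718750, 1.772500]
Midpoint of [1.718750, 1.772500] = 1.745625

1.745625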